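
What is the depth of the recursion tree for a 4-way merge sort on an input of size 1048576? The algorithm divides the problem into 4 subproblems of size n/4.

For divide and conquer with division factor 4:

Problem sizes at each level:
Level 0: 1048576
Level 1: 262144
Level 2: 65536
Level 3: 16384
Level 4: 4096
Level 5: 1024
Level 6: 256
Level 7: 64
Level 8: 16
Level 9: 4
Level 10: 1

The root is level 0 and the size-1 base case is level 10 (the tree spans levels 0 through 10, i.e. 11 levels counting the root), so the depth is the number of divisions: log_4(1048576) = 10

The recursion tree depth is log_4(1048576) = 10. At each level, the problem size is divided by 4, so it takes 10 divisions to reduce to a base case of size 1. The algorithm makes 4 recursive calls at each level.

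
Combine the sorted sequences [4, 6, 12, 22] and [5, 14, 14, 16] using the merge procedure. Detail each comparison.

Merging process:

Compare 4 vs 5: take 4 from left. Merged: [4]
Compare 6 vs 5: take 5 from right. Merged: [4, 5]
Compare 6 vs 14: take 6 from left. Merged: [4, 5, 6]
Compare 12 vs 14: take 12 from left. Merged: [4, 5, 6, 12]
Compare 22 vs 14: take 14 from right. Merged: [4, 5, 6, 12, 14]
Compare 22 vs 14: take 14 from right. Merged: [4, 5, 6, 12, 14, 14]
Compare 22 vs 16: take 16 from right. Merged: [4, 5, 6, 12, 14, 14, 16]
Append remaining from left: [22]. Merged: [4, 5, 6, 12, 14, 14, 16, 22]

Final merged array: [4, 5, 6, 12, 14, 14, 16, 22]
Total comparisons: 7

The merged array is [4, 5, 6, 12, 14, 14, 16, 22], requiring 7 comparisons. The merge step runs in O(n) time where n is the total number of elements.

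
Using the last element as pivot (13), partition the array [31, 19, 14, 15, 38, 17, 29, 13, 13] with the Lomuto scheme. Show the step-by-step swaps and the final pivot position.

Lomuto partition with pivot = 13:

Initial array: [31, 19, 14, 15, 38, 17, 29, 13, 13]

arr[0]=31 > 13: no swap
arr[1]=19 > 13: no swap
arr[2]=14 > 13: no swap
arr[3]=15 > 13: no swap
arr[4]=38 > 13: no swap
arr[5]=17 > 13: no swap
arr[6]=29 > 13: no swap
arr[7]=13 <= 13: swap with position 0, array becomes [13, 19, 14, 15, 38, 17, 29, 31, 13]

Place pivot at position 1: [13, 13, 14, 15, 38, 17, 29, 31, 19]
Pivot position: 1

After partitioning with pivot 13, the array becomes [13, 13, 14, 15, 38, 17, 29, 31, 19]. The pivot is placed at index 1. All elements to the left of the pivot are <= 13, and all elements to the right are > 13.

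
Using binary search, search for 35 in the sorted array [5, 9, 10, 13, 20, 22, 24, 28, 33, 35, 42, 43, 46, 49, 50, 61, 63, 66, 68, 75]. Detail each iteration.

Binary search for 35 in [5, 9, 10, 13, 20, 22, 24, 28, 33, 35, 42, 43, 46, 49, 50, 61, 63, 66, 68, 75]:

lo=0, hi=19, mid=9, arr[mid]=35 -> Found target at index 9!

Binary search finds 35 at index 9 after 1 comparisons. The search repeatedly halves the search space by comparing with the middle element.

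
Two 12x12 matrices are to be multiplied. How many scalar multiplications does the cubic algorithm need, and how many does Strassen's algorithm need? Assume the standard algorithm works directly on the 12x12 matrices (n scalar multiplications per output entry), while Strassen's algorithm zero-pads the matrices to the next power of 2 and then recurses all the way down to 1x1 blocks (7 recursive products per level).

Matrix multiplication for 12x12 matrices:

Strassen's algorithm requires power-of-2 dimensions. Pad 12x12 to 16x16 (next power of 2).

Standard algorithm: 12^3 = 1728 multiplications
Strassen's algorithm: 7^(log2(16)) = 7^4 = 2401 multiplications
Difference: 1728 - 2401 = -673 (Strassen uses MORE here due to padding overhead — for small or just-over-power-of-2 n, padding can outweigh the per-level savings)

Standard: 1728 multiplications (12^3). Strassen: 2401 multiplications (7^4, after padding to 16x16). Strassen reduces 8 recursive multiplications to 7 at each level.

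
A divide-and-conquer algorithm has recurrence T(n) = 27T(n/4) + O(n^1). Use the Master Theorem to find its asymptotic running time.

Master Theorem for T(n) = 27T(n/4) + O(n^1):

a = 27, b = 4, c = 1
log_b(a) = log_4(27) = 2.3774

Case 1: c = 1 < log_4(27) = 2.3774
T(n) = O(n^(log_4 27))

For T(n) = 27T(n/4) + O(n^1): log_4(27) = 2.3774. This is Case 1 of the Master Theorem (c < log_b(a), work dominated by leaves), giving O(n^(log_4 27)).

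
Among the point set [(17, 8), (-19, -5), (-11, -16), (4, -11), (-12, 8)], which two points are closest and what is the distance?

Computing all pairwise distances among 5 points:

d((17, 8), (-19, -5)) = 38.2753
d((17, 8), (-11, -16)) = 36.8782
d((17, 8), (4, -11)) = 23.0217
d((17, 8), (-12, 8)) = 29.0
d((-19, -5), (-11, -16)) = 13.6015 <-- minimum
d((-19, -5), (4, -11)) = 23.7697
d((-19, -5), (-12, 8)) = 14.7648
d((-11, -16), (4, -11)) = 15.8114
d((-11, -16), (-12, 8)) = 24.0208
d((4, -11), (-12, 8)) = 24.8395

Closest pair: (-19, -5) and (-11, -16) with distance 13.6015

The closest pair is (-19, -5) and (-11, -16) with Euclidean distance 13.6015. For 5 points, brute-force pairwise comparison is shown above. For large n, the divide-and-conquer algorithm (sort by x, recurse on halves, check the dividing strip) achieves O(n log n).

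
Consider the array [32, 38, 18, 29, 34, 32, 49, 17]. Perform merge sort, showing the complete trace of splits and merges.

Merge sort trace:

Split: [32, 38, 18, 29, 34, 32, 49, 17] -> [32, 38, 18, 29] and [34, 32, 49, 17]
  Split: [32, 38, 18, 29] -> [32, 38] and [18, 29]
    Split: [32, 38] -> [32] and [38]
    Merge: [32] + [38] -> [32, 38]
    Split: [18, 29] -> [18] and [29]
    Merge: [18] + [29] -> [18, 29]
  Merge: [32, 38] + [18, 29] -> [18, 29, 32, 38]
  Split: [34, 32, 49, 17] -> [34, 32] and [49, 17]
    Split: [34, 32] -> [34] and [32]
    Merge: [34] + [32] -> [32, 34]
    Split: [49, 17] -> [49] and [17]
    Merge: [49] + [17] -> [17, 49]
  Merge: [32, 34] + [17, 49] -> [17, 32, 34, 49]
Merge: [18, 29, 32, 38] + [17, 32, 34, 49] -> [17, 18, 29, 32, 32, 34, 38, 49]

Final sorted array: [17, 18, 29, 32, 32, 34, 38, 49]

The merge sort proceeds by recursively splitting the array and merging sorted halves.
After all merges, the sorted array is [17, 18, 29, 32, 32, 34, 38, 49].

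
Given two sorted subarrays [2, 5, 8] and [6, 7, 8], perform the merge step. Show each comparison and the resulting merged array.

Merging process:

Compare 2 vs 6: take 2 from left. Merged: [2]
Compare 5 vs 6: take 5 from left. Merged: [2, 5]
Compare 8 vs 6: take 6 from right. Merged: [2, 5, 6]
Compare 8 vs 7: take 7 from right. Merged: [2, 5, 6, 7]
Compare 8 vs 8: take 8 from left. Merged: [2, 5, 6, 7, 8]
Append remaining from right: [8]. Merged: [2, 5, 6, 7, 8, 8]

Final merged array: [2, 5, 6, 7, 8, 8]
Total comparisons: 5

The merged array is [2, 5, 6, 7, 8, 8], requiring 5 comparisons. The merge step runs in O(n) time where n is the total number of elements.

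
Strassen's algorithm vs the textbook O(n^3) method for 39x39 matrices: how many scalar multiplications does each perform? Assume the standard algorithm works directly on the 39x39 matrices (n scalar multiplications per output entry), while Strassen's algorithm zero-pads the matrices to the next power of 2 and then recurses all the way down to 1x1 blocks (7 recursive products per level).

Matrix multiplication for 39x39 matrices:

Strassen's algorithm requires power-of-2 dimensions. Pad 39x39 to 64x64 (next power of 2).

Standard algorithm: 39^3 = 59319 multiplications
Strassen's algorithm: 7^(log2(64)) = 7^6 = 117649 multiplications
Difference: 59319 - 117649 = -58330 (Strassen uses MORE here due to padding overhead — for small or just-over-power-of-2 n, padding can outweigh the per-level savings)

Standard: 59319 multiplications (39^3). Strassen: 117649 multiplications (7^6, after padding to 64x64). Strassen reduces 8 recursive multiplications to 7 at each level.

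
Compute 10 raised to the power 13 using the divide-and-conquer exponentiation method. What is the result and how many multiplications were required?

Computing 10^13 by squaring (build up from 10^1; each line after the first costs one multiplication):

10^1 = 10
10^2 = (10^1)^2 = 10^2 = 100
10^3 = 10 * 10^2 = 10 * 100 = 1000
10^6 = (10^3)^2 = 1000^2 = 1000000
10^12 = (10^6)^2 = 1000000^2 = 1000000000000
10^13 = 10 * 10^12 = 10 * 1000000000000 = 10000000000000

Result: 10000000000000
Multiplications needed: 5 (5 lines after 10^1)

10^13 = 10000000000000. Using exponentiation by squaring, this requires 5 multiplications. The key idea: if the exponent is even, square the half-power; if odd, multiply by the base once.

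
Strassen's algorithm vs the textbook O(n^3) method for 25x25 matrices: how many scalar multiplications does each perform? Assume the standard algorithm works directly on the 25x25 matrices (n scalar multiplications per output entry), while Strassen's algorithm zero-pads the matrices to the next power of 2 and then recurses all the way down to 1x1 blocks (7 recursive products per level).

Matrix multiplication for 25x25 matrices:

Strassen's algorithm requires power-of-2 dimensions. Pad 25x25 to 32x32 (next power of 2).

Standard algorithm: 25^3 = 15625 multiplications
Strassen's algorithm: 7^(log2(32)) = 7^5 = 16807 multiplications
Difference: 15625 - 16807 = -1182 (Strassen uses MORE here due to padding overhead — for small or just-over-power-of-2 n, padding can outweigh the per-level savings)

Standard: 15625 multiplications (25^3). Strassen: 16807 multiplications (7^5, after padding to 32x32). Strassen reduces 8 recursive multiplications to 7 at each level.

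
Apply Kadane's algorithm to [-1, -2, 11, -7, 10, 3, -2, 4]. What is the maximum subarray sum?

Using Kadane's algorithm on [-1, -2, 11, -7, 10, 3, -2, 4]:

Scanning through the array:
Position 1 (value -2): max_ending_here = -2, max_so_far = -1
Position 2 (value 11): max_ending_here = 11, max_so_far = 11
Position 3 (value -7): max_ending_here = 4, max_so_far = 11
Position 4 (value 10): max_ending_here = 14, max_so_far = 14
Position 5 (value 3): max_ending_here = 17, max_so_far = 17
Position 6 (value -2): max_ending_here = 15, max_so_far = 17
Position 7 (value 4): max_ending_here = 19, max_so_far = 19

Maximum subarray: [11, -7, 10, 3, -2, 4]
Maximum sum: 19

The maximum subarray is [11, -7, 10, 3, -2, 4] with sum 19. This subarray runs from index 2 to index 7.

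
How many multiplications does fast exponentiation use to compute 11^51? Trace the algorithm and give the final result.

Computing 11^51 by squaring (build up from 11^1; each line after the first costs one multiplication):

11^1 = 11
11^2 = (11^1)^2 = 11^2 = 121
11^3 = 11 * 11^2 = 11 * 121 = 1331
11^6 = (11^3)^2 = 1331^2 = 1771561
11^12 = (11^6)^2 = 1771561^2 = 3138428376721
11^24 = (11^12)^2 = 3138428376721^2 = 9849732675807611094711841
11^25 = 11 * 11^24 = 11 * 9849732675807611094711841 = 108347059433883722041830251
11^50 = (11^25)^2 = 108347059433883722041830251^2 = 11739085287969531650666649599035831993898213898723001
11^51 = 11 * 11^50 = 11 * 11739085287969531650666649599035831993898213898723001 = 129129938167664848157333145589394151932880352885953011

Result: 129129938167664848157333145589394151932880352885953011
Multiplications needed: 8 (8 lines after 11^1)

11^51 = 129129938167664848157333145589394151932880352885953011. Using exponentiation by squaring, this requires 8 multiplications. The key idea: if the exponent is even, square the half-power; if odd, multiply by the base once.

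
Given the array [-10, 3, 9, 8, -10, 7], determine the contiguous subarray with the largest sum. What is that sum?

Using Kadane's algorithm on [-10, 3, 9, 8, -10, 7]:

Scanning through the array:
Position 1 (value 3): max_ending_here = 3, max_so_far = 3
Position 2 (value 9): max_ending_here = 12, max_so_far = 12
Position 3 (value 8): max_ending_here = 20, max_so_far = 20
Position 4 (value -10): max_ending_here = 10, max_so_far = 20
Position 5 (value 7): max_ending_here = 17, max_so_far = 20

Maximum subarray: [3, 9, 8]
Maximum sum: 20

The maximum subarray is [3, 9, 8] with sum 20. This subarray runs from index 1 to index 3.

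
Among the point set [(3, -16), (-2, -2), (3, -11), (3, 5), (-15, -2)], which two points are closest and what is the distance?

Computing all pairwise distances among 5 points:

d((3, -16), (-2, -2)) = 14.8661
d((3, -16), (3, -11)) = 5.0 <-- minimum
d((3, -16), (3, 5)) = 21.0
d((3, -16), (-15, -2)) = 22.8035
d((-2, -2), (3, -11)) = 10.2956
d((-2, -2), (3, 5)) = 8.6023
d((-2, -2), (-15, -2)) = 13.0
d((3, -11), (3, 5)) = 16.0
d((3, -11), (-15, -2)) = 20.1246
d((3, 5), (-15, -2)) = 19.3132

Closest pair: (3, -16) and (3, -11) with distance 5.0

The closest pair is (3, -16) and (3, -11) with Euclidean distance 5.0. For 5 points, brute-force pairwise comparison is shown above. For large n, the divide-and-conquer algorithm (sort by x, recurse on halves, check the dividing strip) achieves O(n log n).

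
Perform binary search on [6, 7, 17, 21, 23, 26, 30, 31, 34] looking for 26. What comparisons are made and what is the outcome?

Binary search for 26 in [6, 7, 17, 21, 23, 26, 30, 31, 34]:

lo=0, hi=8, mid=4, arr[mid]=23 -> 23 < 26, search right half
lo=5, hi=8, mid=6, arr[mid]=30 -> 30 > 26, search left half
lo=5, hi=5, mid=5, arr[mid]=26 -> Found target at index 5!

Binary search finds 26 at index 5 after 3 comparisons. The search repeatedly halves the search space by comparing with the middle element.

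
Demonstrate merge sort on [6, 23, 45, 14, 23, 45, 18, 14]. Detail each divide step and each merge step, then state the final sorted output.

Merge sort trace:

Split: [6, 23, 45, 14, 23, 45, 18, 14] -> [6, 23, 45, 14] and [23, 45, 18, 14]
  Split: [6, 23, 45, 14] -> [6, 23] and [45, 14]
    Split: [6, 23] -> [6] and [23]
    Merge: [6] + [23] -> [6, 23]
    Split: [45, 14] -> [45] and [14]
    Merge: [45] + [14] -> [14, 45]
  Merge: [6, 23] + [14, 45] -> [6, 14, 23, 45]
  Split: [23, 45, 18, 14] -> [23, 45] and [18, 14]
    Split: [23, 45] -> [23] and [45]
    Merge: [23] + [45] -> [23, 45]
    Split: [18, 14] -> [18] and [14]
    Merge: [18] + [14] -> [14, 18]
  Merge: [23, 45] + [14, 18] -> [14, 18, 23, 45]
Merge: [6, 14, 23, 45] + [14, 18, 23, 45] -> [6, 14, 14, 18, 23, 23, 45, 45]

Final sorted array: [6, 14, 14, 18, 23, 23, 45, 45]

The merge sort proceeds by recursively splitting the array and merging sorted halves.
After all merges, the sorted array is [6, 14, 14, 18, 23, 23, 45, 45].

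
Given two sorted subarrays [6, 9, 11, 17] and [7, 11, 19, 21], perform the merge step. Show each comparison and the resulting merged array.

Merging process:

Compare 6 vs 7: take 6 from left. Merged: [6]
Compare 9 vs 7: take 7 from right. Merged: [6, 7]
Compare 9 vs 11: take 9 from left. Merged: [6, 7, 9]
Compare 11 vs 11: take 11 from left. Merged: [6, 7, 9, 11]
Compare 17 vs 11: take 11 from right. Merged: [6, 7, 9, 11, 11]
Compare 17 vs 19: take 17 from left. Merged: [6, 7, 9, 11, 11, 17]
Append remaining from right: [19, 21]. Merged: [6, 7, 9, 11, 11, 17, 19, 21]

Final merged array: [6, 7, 9, 11, 11, 17, 19, 21]
Total comparisons: 6

The merged array is [6, 7, 9, 11, 11, 17, 19, 21], requiring 6 comparisons. The merge step runs in O(n) time where n is the total number of elements.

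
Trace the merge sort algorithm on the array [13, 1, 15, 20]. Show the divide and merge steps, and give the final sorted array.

Merge sort trace:

Split: [13, 1, 15, 20] -> [13, 1] and [15, 20]
  Split: [13, 1] -> [13] and [1]
  Merge: [13] + [1] -> [1, 13]
  Split: [15, 20] -> [15] and [20]
  Merge: [15] + [20] -> [15, 20]
Merge: [1, 13] + [15, 20] -> [1, 13, 15, 20]

Final sorted array: [1, 13, 15, 20]

The merge sort proceeds by recursively splitting the array and merging sorted halves.
After all merges, the sorted array is [1, 13, 15, 20].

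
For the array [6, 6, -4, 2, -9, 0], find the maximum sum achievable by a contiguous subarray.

Using Kadane's algorithm on [6, 6, -4, 2, -9, 0]:

Scanning through the array:
Position 1 (value 6): max_ending_here = 12, max_so_far = 12
Position 2 (value -4): max_ending_here = 8, max_so_far = 12
Position 3 (value 2): max_ending_here = 10, max_so_far = 12
Position 4 (value -9): max_ending_here = 1, max_so_far = 12
Position 5 (value 0): max_ending_here = 1, max_so_far = 12

Maximum subarray: [6, 6]
Maximum sum: 12

The maximum subarray is [6, 6] with sum 12. This subarray runs from index 0 to index 1.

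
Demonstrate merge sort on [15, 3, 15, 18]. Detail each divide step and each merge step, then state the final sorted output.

Merge sort trace:

Split: [15, 3, 15, 18] -> [15, 3] and [15, 18]
  Split: [15, 3] -> [15] and [3]
  Merge: [15] + [3] -> [3, 15]
  Split: [15, 18] -> [15] and [18]
  Merge: [15] + [18] -> [15, 18]
Merge: [3, 15] + [15, 18] -> [3, 15, 15, 18]

Final sorted array: [3, 15, 15, 18]

The merge sort proceeds by recursively splitting the array and merging sorted halves.
After all merges, the sorted array is [3, 15, 15, 18].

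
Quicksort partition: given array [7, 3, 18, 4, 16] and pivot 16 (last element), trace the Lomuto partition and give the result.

Lomuto partition with pivot = 16:

Initial array: [7, 3, 18, 4, 16]

arr[0]=7 <= 16: swap with position 0, array becomes [7, 3, 18, 4, 16]
arr[1]=3 <= 16: swap with position 1, array becomes [7, 3, 18, 4, 16]
arr[2]=18 > 16: no swap
arr[3]=4 <= 16: swap with position 2, array becomes [7, 3, 4, 18, 16]

Place pivot at position 3: [7, 3, 4, 16, 18]
Pivot position: 3

After partitioning with pivot 16, the array becomes [7, 3, 4, 16, 18]. The pivot is placed at index 3. All elements to the left of the pivot are <= 16, and all elements to the right are > 16.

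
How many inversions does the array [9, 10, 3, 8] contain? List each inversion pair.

Finding inversions in [9, 10, 3, 8]:

(0, 2): arr[0]=9 > arr[2]=3
(0, 3): arr[0]=9 > arr[3]=8
(1, 2): arr[1]=10 > arr[2]=3
(1, 3): arr[1]=10 > arr[3]=8

Total inversions: 4

The array has 4 inversion(s): (0,2), (0,3), (1,2), (1,3). Each pair (i,j) satisfies i < j and arr[i] > arr[j].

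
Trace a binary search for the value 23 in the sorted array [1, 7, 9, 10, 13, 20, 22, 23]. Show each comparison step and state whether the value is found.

Binary search for 23 in [1, 7, 9, 10, 13, 20, 22, 23]:

lo=0, hi=7, mid=3, arr[mid]=10 -> 10 < 23, search right half
lo=4, hi=7, mid=5, arr[mid]=20 -> 20 < 23, search right half
lo=6, hi=7, mid=6, arr[mid]=22 -> 22 < 23, search right half
lo=7, hi=7, mid=7, arr[mid]=23 -> Found target at index 7!

Binary search finds 23 at index 7 after 4 comparisons. The search repeatedly halves the search space by comparing with the middle element.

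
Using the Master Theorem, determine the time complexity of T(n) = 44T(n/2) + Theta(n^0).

Master Theorem for T(n) = 44T(n/2) + O(n^0):

a = 44, b = 2, c = 0
log_b(a) = log_2(44) = 5.4594

Case 1: c = 0 < log_2(44) = 5.4594
T(n) = O(n^(log_2 44))

For T(n) = 44T(n/2) + O(n^0): log_2(44) = 5.4594. This is Case 1 of the Master Theorem (c < log_b(a), work dominated by leaves), giving O(n^(log_2 44)).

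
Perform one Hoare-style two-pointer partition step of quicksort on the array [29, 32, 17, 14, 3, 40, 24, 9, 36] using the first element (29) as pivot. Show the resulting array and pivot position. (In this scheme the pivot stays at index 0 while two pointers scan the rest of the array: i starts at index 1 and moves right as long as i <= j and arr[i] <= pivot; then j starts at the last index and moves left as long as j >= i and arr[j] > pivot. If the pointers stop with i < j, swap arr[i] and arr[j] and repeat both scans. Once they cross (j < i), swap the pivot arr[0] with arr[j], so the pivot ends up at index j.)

Hoare-style two-pointer partition with pivot = 29:

Initial array: [29, 32, 17, 14, 3, 40, 24, 9, 36]

Pointers start at i = 1, j = 8.
i stops at index 1 (arr[1]=32 > 29), j stops at index 7 (arr[7]=9 <= 29): swap arr[1] and arr[7], array becomes [29, 9, 17, 14, 3, 40, 24, 32, 36]
i stops at index 5 (arr[5]=40 > 29), j stops at index 6 (arr[6]=24 <= 29): swap arr[5] and arr[6], array becomes [29, 9, 17, 14, 3, 24, 40, 32, 36]
i ends at 6, j ends at 5: the pointers have crossed (j < i), so scanning stops.

Swap pivot arr[0] with arr[5] to place pivot at position 5: [24, 9, 17, 14, 3, 29, 40, 32, 36]
Pivot position: 5

After partitioning with pivot 29, the array becomes [24, 9, 17, 14, 3, 29, 40, 32, 36]. The pivot is placed at index 5. All elements to the left of the pivot are <= 29, and all elements to the right are > 29.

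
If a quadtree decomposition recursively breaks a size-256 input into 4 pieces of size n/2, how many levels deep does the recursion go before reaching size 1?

For divide and conquer with division factor 2:

Problem sizes at each level:
Level 0: 256
Level 1: 128
Level 2: 64
Level 3: 32
Level 4: 16
Level 5: 8
Level 6: 4
Level 7: 2
Level 8: 1

The root is level 0 and the size-1 base case is level 8 (the tree spans levels 0 through 8, i.e. 9 levels counting the root), so the depth is the number of divisions: log_2(256) = 8

The recursion tree depth is log_2(256) = 8. At each level, the problem size is divided by 2, so it takes 8 divisions to reduce to a base case of size 1. The algorithm makes 4 recursive calls at each level.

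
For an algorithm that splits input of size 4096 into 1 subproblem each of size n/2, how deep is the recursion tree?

For divide and conquer with division factor 2:

Problem sizes at each level:
Level 0: 4096
Level 1: 2048
Level 2: 1024
Level 3: 512
Level 4: 256
Level 5: 128
Level 6: 64
Level 7: 32
Level 8: 16
Level 9: 8
Level 10: 4
Level 11: 2
Level 12: 1

The root is level 0 and the size-1 base case is level 12 (the tree spans levels 0 through 12, i.e. 13 levels counting the root), so the depth is the number of divisions: log_2(4096) = 12

The recursion tree depth is log_2(4096) = 12. At each level, the problem size is divided by 2, so it takes 12 divisions to reduce to a base case of size 1. The algorithm makes 1 recursive call at each level.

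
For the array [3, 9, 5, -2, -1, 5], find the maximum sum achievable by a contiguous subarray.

Using Kadane's algorithm on [3, 9, 5, -2, -1, 5]:

Scanning through the array:
Position 1 (value 9): max_ending_here = 12, max_so_far = 12
Position 2 (value 5): max_ending_here = 17, max_so_far = 17
Position 3 (value -2): max_ending_here = 15, max_so_far = 17
Position 4 (value -1): max_ending_here = 14, max_so_far = 17
Position 5 (value 5): max_ending_here = 19, max_so_far = 19

Maximum subarray: [3, 9, 5, -2, -1, 5]
Maximum sum: 19

The maximum subarray is [3, 9, 5, -2, -1, 5] with sum 19. This subarray runs from index 0 to index 5.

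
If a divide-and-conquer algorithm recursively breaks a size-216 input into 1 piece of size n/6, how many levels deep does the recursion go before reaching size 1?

For divide and conquer with division factor 6:

Problem sizes at each level:
Level 0: 216
Level 1: 36
Level 2: 6
Level 3: 1

The root is level 0 and the size-1 base case is level 3 (the tree spans levels 0 through 3, i.e. 4 levels counting the root), so the depth is the number of divisions: log_6(216) = 3

The recursion tree depth is log_6(216) = 3. At each level, the problem size is divided by 6, so it takes 3 divisions to reduce to a base case of size 1. The algorithm makes 1 recursive call at each level.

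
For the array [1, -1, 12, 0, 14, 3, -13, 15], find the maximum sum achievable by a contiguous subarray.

Using Kadane's algorithm on [1, -1, 12, 0, 14, 3, -13, 15]:

Scanning through the array:
Position 1 (value -1): max_ending_here = 0, max_so_far = 1
Position 2 (value 12): max_ending_here = 12, max_so_far = 12
Position 3 (value 0): max_ending_here = 12, max_so_far = 12
Position 4 (value 14): max_ending_here = 26, max_so_far = 26
Position 5 (value 3): max_ending_here = 29, max_so_far = 29
Position 6 (value -13): max_ending_here = 16, max_so_far = 29
Position 7 (value 15): max_ending_here = 31, max_so_far = 31

Maximum subarray: [1, -1, 12, 0, 14, 3, -13, 15]
Maximum sum: 31

The maximum subarray is [1, -1, 12, 0, 14, 3, -13, 15] with sum 31. This subarray runs from index 0 to index 7.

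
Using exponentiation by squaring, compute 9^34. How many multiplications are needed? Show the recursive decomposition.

Computing 9^34 by squaring (build up from 9^1; each line after the first costs one multiplication):

9^1 = 9
9^2 = (9^1)^2 = 9^2 = 81
9^4 = (9^2)^2 = 81^2 = 6561
9^8 = (9^4)^2 = 6561^2 = 43046721
9^16 = (9^8)^2 = 43046721^2 = 1853020188851841
9^17 = 9 * 9^16 = 9 * 1853020188851841 = 16677181699666569
9^34 = (9^17)^2 = 16677181699666569^2 = 278128389443693511257285776231761

Result: 278128389443693511257285776231761
Multiplications needed: 6 (6 lines after 9^1)

9^34 = 278128389443693511257285776231761. Using exponentiation by squaring, this requires 6 multiplications. The key idea: if the exponent is even, square the half-power; if odd, multiply by the base once.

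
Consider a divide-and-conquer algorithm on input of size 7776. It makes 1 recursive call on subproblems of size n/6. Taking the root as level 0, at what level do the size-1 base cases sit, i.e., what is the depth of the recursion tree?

For divide and conquer with division factor 6:

Problem sizes at each level:
Level 0: 7776
Level 1: 1296
Level 2: 216
Level 3: 36
Level 4: 6
Level 5: 1

The root is level 0 and the size-1 base case is level 5 (the tree spans levels 0 through 5, i.e. 6 levels counting the root), so the depth is the number of divisions: log_6(7776) = 5

The recursion tree depth is log_6(7776) = 5. At each level, the problem size is divided by 6, so it takes 5 divisions to reduce to a base case of size 1. The algorithm makes 1 recursive call at each level.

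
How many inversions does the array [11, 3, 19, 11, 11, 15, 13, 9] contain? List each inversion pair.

Finding inversions in [11, 3, 19, 11, 11, 15, 13, 9]:

(0, 1): arr[0]=11 > arr[1]=3
(0, 7): arr[0]=11 > arr[7]=9
(2, 3): arr[2]=19 > arr[3]=11
(2, 4): arr[2]=19 > arr[4]=11
(2, 5): arr[2]=19 > arr[5]=15
(2, 6): arr[2]=19 > arr[6]=13
(2, 7): arr[2]=19 > arr[7]=9
(3, 7): arr[3]=11 > arr[7]=9
(4, 7): arr[4]=11 > arr[7]=9
(5, 6): arr[5]=15 > arr[6]=13
(5, 7): arr[5]=15 > arr[7]=9
(6, 7): arr[6]=13 > arr[7]=9

Total inversions: 12

The array has 12 inversion(s): (0,1), (0,7), (2,3), (2,4), (2,5), (2,6), (2,7), (3,7), (4,7), (5,6), (5,7), (6,7). Each pair (i,j) satisfies i < j and arr[i] > arr[j].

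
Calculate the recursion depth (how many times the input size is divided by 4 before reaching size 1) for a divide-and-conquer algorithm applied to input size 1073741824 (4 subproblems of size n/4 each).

For divide and conquer with division factor 4:

Problem sizes at each level:
Level 0: 1073741824
Level 1: 268435456
Level 2: 67108864
Level 3: 16777216
Level 4: 4194304
Level 5: 1048576
Level 6: 262144
Level 7: 65536
Level 8: 16384
Level 9: 4096
Level 10: 1024
Level 11: 256
Level 12: 64
Level 13: 16
Level 14: 4
Level 15: 1

The root is level 0 and the size-1 base case is level 15 (the tree spans levels 0 through 15, i.e. 16 levels counting the root), so the depth is the number of divisions: log_4(1073741824) = 15

The recursion tree depth is log_4(1073741824) = 15. At each level, the problem size is divided by 4, so it takes 15 divisions to reduce to a base case of size 1. The algorithm makes 4 recursive calls at each level.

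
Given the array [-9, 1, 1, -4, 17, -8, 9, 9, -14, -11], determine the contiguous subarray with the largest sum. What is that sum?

Using Kadane's algorithm on [-9, 1, 1, -4, 17, -8, 9, 9, -14, -11]:

Scanning through the array:
Position 1 (value 1): max_ending_here = 1, max_so_far = 1
Position 2 (value 1): max_ending_here = 2, max_so_far = 2
Position 3 (value -4): max_ending_here = -2, max_so_far = 2
Position 4 (value 17): max_ending_here = 17, max_so_far = 17
Position 5 (value -8): max_ending_here = 9, max_so_far = 17
Position 6 (value 9): max_ending_here = 18, max_so_far = 18
Position 7 (value 9): max_ending_here = 27, max_so_far = 27
Position 8 (value -14): max_ending_here = 13, max_so_far = 27
Position 9 (value -11): max_ending_here = 2, max_so_far = 27

Maximum subarray: [17, -8, 9, 9]
Maximum sum: 27

The maximum subarray is [17, -8, 9, 9] with sum 27. This subarray runs from index 4 to index 7.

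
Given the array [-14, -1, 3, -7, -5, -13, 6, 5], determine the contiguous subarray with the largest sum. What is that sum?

Using Kadane's algorithm on [-14, -1, 3, -7, -5, -13, 6, 5]:

Scanning through the array:
Position 1 (value -1): max_ending_here = -1, max_so_far = -1
Position 2 (value 3): max_ending_here = 3, max_so_far = 3
Position 3 (value -7): max_ending_here = -4, max_so_far = 3
Position 4 (value -5): max_ending_here = -5, max_so_far = 3
Position 5 (value -13): max_ending_here = -13, max_so_far = 3
Position 6 (value 6): max_ending_here = 6, max_so_far = 6
Position 7 (value 5): max_ending_here = 11, max_so_far = 11

Maximum subarray: [6, 5]
Maximum sum: 11

The maximum subarray is [6, 5] with sum 11. This subarray runs from index 6 to index 7.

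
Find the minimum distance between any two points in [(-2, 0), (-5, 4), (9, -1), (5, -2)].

Computing all pairwise distances among 4 points:

d((-2, 0), (-5, 4)) = 5.0
d((-2, 0), (9, -1)) = 11.0454
d((-2, 0), (5, -2)) = 7.2801
d((-5, 4), (9, -1)) = 14.8661
d((-5, 4), (5, -2)) = 11.6619
d((9, -1), (5, -2)) = 4.1231 <-- minimum

Closest pair: (9, -1) and (5, -2) with distance 4.1231

The closest pair is (9, -1) and (5, -2) with Euclidean distance 4.1231. For 4 points, brute-force pairwise comparison is shown above. For large n, the divide-and-conquer algorithm (sort by x, recurse on halves, check the dividing strip) achieves O(n log n).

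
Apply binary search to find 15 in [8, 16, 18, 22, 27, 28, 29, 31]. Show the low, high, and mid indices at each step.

Binary search for 15 in [8, 16, 18, 22, 27, 28, 29, 31]:

lo=0, hi=7, mid=3, arr[mid]=22 -> 22 > 15, search left half
lo=0, hi=2, mid=1, arr[mid]=16 -> 16 > 15, search left half
lo=0, hi=0, mid=0, arr[mid]=8 -> 8 < 15, search right half
lo=1 > hi=0, target 15 not found

Binary search determines that 15 is not in the array after 3 comparisons. The search space was exhausted without finding the target.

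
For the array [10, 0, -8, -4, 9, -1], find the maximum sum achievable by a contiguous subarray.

Using Kadane's algorithm on [10, 0, -8, -4, 9, -1]:

Scanning through the array:
Position 1 (value 0): max_ending_here = 10, max_so_far = 10
Position 2 (value -8): max_ending_here = 2, max_so_far = 10
Position 3 (value -4): max_ending_here = -2, max_so_far = 10
Position 4 (value 9): max_ending_here = 9, max_so_far = 10
Position 5 (value -1): max_ending_here = 8, max_so_far = 10

Maximum subarray: [10]
Maximum sum: 10

The maximum subarray is [10] with sum 10. This subarray runs from index 0 to index 0.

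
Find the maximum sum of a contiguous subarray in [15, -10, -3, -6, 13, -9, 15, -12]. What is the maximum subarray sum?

Using Kadane's algorithm on [15, -10, -3, -6, 13, -9, 15, -12]:

Scanning through the array:
Position 1 (value -10): max_ending_here = 5, max_so_far = 15
Position 2 (value -3): max_ending_here = 2, max_so_far = 15
Position 3 (value -6): max_ending_here = -4, max_so_far = 15
Position 4 (value 13): max_ending_here = 13, max_so_far = 15
Position 5 (value -9): max_ending_here = 4, max_so_far = 15
Position 6 (value 15): max_ending_here = 19, max_so_far = 19
Position 7 (value -12): max_ending_here = 7, max_so_far = 19

Maximum subarray: [13, -9, 15]
Maximum sum: 19

The maximum subarray is [13, -9, 15] with sum 19. This subarray runs from index 4 to index 6.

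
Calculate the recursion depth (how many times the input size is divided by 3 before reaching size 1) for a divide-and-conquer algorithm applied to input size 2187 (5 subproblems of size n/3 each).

For divide and conquer with division factor 3:

Problem sizes at each level:
Level 0: 2187
Level 1: 729
Level 2: 243
Level 3: 81
Level 4: 27
Level 5: 9
Level 6: 3
Level 7: 1

The root is level 0 and the size-1 base case is level 7 (the tree spans levels 0 through 7, i.e. 8 levels counting the root), so the depth is the number of divisions: log_3(2187) = 7

The recursion tree depth is log_3(2187) = 7. At each level, the problem size is divided by 3, so it takes 7 divisions to reduce to a base case of size 1. The algorithm makes 5 recursive calls at each level.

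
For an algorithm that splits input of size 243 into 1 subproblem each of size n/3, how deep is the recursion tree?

For divide and conquer with division factor 3:

Problem sizes at each level:
Level 0: 243
Level 1: 81
Level 2: 27
Level 3: 9
Level 4: 3
Level 5: 1

The root is level 0 and the size-1 base case is level 5 (the tree spans levels 0 through 5, i.e. 6 levels counting the root), so the depth is the number of divisions: log_3(243) = 5

The recursion tree depth is log_3(243) = 5. At each level, the problem size is divided by 3, so it takes 5 divisions to reduce to a base case of size 1. The algorithm makes 1 recursive call at each level.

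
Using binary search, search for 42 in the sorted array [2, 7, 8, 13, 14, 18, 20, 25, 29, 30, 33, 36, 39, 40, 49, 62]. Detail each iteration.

Binary search for 42 in [2, 7, 8, 13, 14, 18, 20, 25, 29, 30, 33, 36, 39, 40, 49, 62]:

lo=0, hi=15, mid=7, arr[mid]=25 -> 25 < 42, search right half
lo=8, hi=15, mid=11, arr[mid]=36 -> 36 < 42, search right half
lo=12, hi=15, mid=13, arr[mid]=40 -> 40 < 42, search right half
lo=14, hi=15, mid=14, arr[mid]=49 -> 49 > 42, search left half
lo=14 > hi=13, target 42 not found

Binary search determines that 42 is not in the array after 4 comparisons. The search space was exhausted without finding the target.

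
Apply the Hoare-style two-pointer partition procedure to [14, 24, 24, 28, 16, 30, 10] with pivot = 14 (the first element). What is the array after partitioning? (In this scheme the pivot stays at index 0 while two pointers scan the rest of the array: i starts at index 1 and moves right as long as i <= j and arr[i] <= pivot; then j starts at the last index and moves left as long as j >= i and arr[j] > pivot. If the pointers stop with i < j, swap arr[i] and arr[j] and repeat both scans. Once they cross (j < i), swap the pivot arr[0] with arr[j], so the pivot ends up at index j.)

Hoare-style two-pointer partition with pivot = 14:

Initial array: [14, 24, 24, 28, 16, 30, 10]

Pointers start at i = 1, j = 6.
i stops at index 1 (arr[1]=24 > 14), j stops at index 6 (arr[6]=10 <= 14): swap arr[1] and arr[6], array becomes [14, 10, 24, 28, 16, 30, 24]
i ends at 2, j ends at 1: the pointers have crossed (j < i), so scanning stops.

Swap pivot arr[0] with arr[1] to place pivot at position 1: [10, 14, 24, 28, 16, 30, 24]
Pivot position: 1

After partitioning with pivot 14, the array becomes [10, 14, 24, 28, 16, 30, 24]. The pivot is placed at index 1. All elements to the left of the pivot are <= 14, and all elements to the right are > 14.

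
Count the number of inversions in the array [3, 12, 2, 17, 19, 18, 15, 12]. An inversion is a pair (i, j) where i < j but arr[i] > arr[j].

Finding inversions in [3, 12, 2, 17, 19, 18, 15, 12]:

(0, 2): arr[0]=3 > arr[2]=2
(1, 2): arr[1]=12 > arr[2]=2
(3, 6): arr[3]=17 > arr[6]=15
(3, 7): arr[3]=17 > arr[7]=12
(4, 5): arr[4]=19 > arr[5]=18
(4, 6): arr[4]=19 > arr[6]=15
(4, 7): arr[4]=19 > arr[7]=12
(5, 6): arr[5]=18 > arr[6]=15
(5, 7): arr[5]=18 > arr[7]=12
(6, 7): arr[6]=15 > arr[7]=12

Total inversions: 10

The array has 10 inversion(s): (0,2), (1,2), (3,6), (3,7), (4,5), (4,6), (4,7), (5,6), (5,7), (6,7). Each pair (i,j) satisfies i < j and arr[i] > arr[j].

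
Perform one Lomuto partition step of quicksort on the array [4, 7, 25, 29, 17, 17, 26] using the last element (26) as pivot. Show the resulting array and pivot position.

Lomuto partition with pivot = 26:

Initial array: [4, 7, 25, 29, 17, 17, 26]

arr[0]=4 <= 26: swap with position 0, array becomes [4, 7, 25, 29, 17, 17, 26]
arr[1]=7 <= 26: swap with position 1, array becomes [4, 7, 25, 29, 17, 17, 26]
arr[2]=25 <= 26: swap with position 2, array becomes [4, 7, 25, 29, 17, 17, 26]
arr[3]=29 > 26: no swap
arr[4]=17 <= 26: swap with position 3, array becomes [4, 7, 25, 17, 29, 17, 26]
arr[5]=17 <= 26: swap with position 4, array becomes [4, 7, 25, 17, 17, 29, 26]

Place pivot at position 5: [4, 7, 25, 17, 17, 26, 29]
Pivot position: 5

After partitioning with pivot 26, the array becomes [4, 7, 25, 17, 17, 26, 29]. The pivot is placed at index 5. All elements to the left of the pivot are <= 26, and all elements to the right are > 26.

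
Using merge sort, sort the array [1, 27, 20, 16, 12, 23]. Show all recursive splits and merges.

Merge sort trace:

Split: [1, 27, 20, 16, 12, 23] -> [1, 27, 20] and [16, 12, 23]
  Split: [1, 27, 20] -> [1] and [27, 20]
    Split: [27, 20] -> [27] and [20]
    Merge: [27] + [20] -> [20, 27]
  Merge: [1] + [20, 27] -> [1, 20, 27]
  Split: [16, 12, 23] -> [16] and [12, 23]
    Split: [12, 23] -> [12] and [23]
    Merge: [12] + [23] -> [12, 23]
  Merge: [16] + [12, 23] -> [12, 16, 23]
Merge: [1, 20, 27] + [12, 16, 23] -> [1, 12, 16, 20, 23, 27]

Final sorted array: [1, 12, 16, 20, 23, 27]

The merge sort proceeds by recursively splitting the array and merging sorted halves.
After all merges, the sorted array is [1, 12, 16, 20, 23, 27].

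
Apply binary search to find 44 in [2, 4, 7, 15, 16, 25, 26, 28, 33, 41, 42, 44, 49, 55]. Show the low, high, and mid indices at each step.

Binary search for 44 in [2, 4, 7, 15, 16, 25, 26, 28, 33, 41, 42, 44, 49, 55]:

lo=0, hi=13, mid=6, arr[mid]=26 -> 26 < 44, search right half
lo=7, hi=13, mid=10, arr[mid]=42 -> 42 < 44, search right half
lo=11, hi=13, mid=12, arr[mid]=49 -> 49 > 44, search left half
lo=11, hi=11, mid=11, arr[mid]=44 -> Found target at index 11!

Binary search finds 44 at index 11 after 4 comparisons. The search repeatedly halves the search space by comparing with the middle element.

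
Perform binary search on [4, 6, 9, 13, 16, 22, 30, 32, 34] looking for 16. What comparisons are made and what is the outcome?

Binary search for 16 in [4, 6, 9, 13, 16, 22, 30, 32, 34]:

lo=0, hi=8, mid=4, arr[mid]=16 -> Found target at index 4!

Binary search finds 16 at index 4 after 1 comparisons. The search repeatedly halves the search space by comparing with the middle element.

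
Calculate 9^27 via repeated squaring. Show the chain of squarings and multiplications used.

Computing 9^27 by squaring (build up from 9^1; each line after the first costs one multiplication):

9^1 = 9
9^2 = (9^1)^2 = 9^2 = 81
9^3 = 9 * 9^2 = 9 * 81 = 729
9^6 = (9^3)^2 = 729^2 = 531441
9^12 = (9^6)^2 = 531441^2 = 282429536481
9^13 = 9 * 9^12 = 9 * 282429536481 = 2541865828329
9^26 = (9^13)^2 = 2541865828329^2 = 6461081889226673298932241
9^27 = 9 * 9^26 = 9 * 6461081889226673298932241 = 58149737003040059690390169

Result: 58149737003040059690390169
Multiplications needed: 7 (7 lines after 9^1)

9^27 = 58149737003040059690390169. Using exponentiation by squaring, this requires 7 multiplications. The key idea: if the exponent is even, square the half-power; if odd, multiply by the base once.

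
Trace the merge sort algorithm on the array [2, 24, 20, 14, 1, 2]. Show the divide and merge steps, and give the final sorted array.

Merge sort trace:

Split: [2, 24, 20, 14, 1, 2] -> [2, 24, 20] and [14, 1, 2]
  Split: [2, 24, 20] -> [2] and [24, 20]
    Split: [24, 20] -> [24] and [20]
    Merge: [24] + [20] -> [20, 24]
  Merge: [2] + [20, 24] -> [2, 20, 24]
  Split: [14, 1, 2] -> [14] and [1, 2]
    Split: [1, 2] -> [1] and [2]
    Merge: [1] + [2] -> [1, 2]
  Merge: [14] + [1, 2] -> [1, 2, 14]
Merge: [2, 20, 24] + [1, 2, 14] -> [1, 2, 2, 14, 20, 24]

Final sorted array: [1, 2, 2, 14, 20, 24]

The merge sort proceeds by recursively splitting the array and merging sorted halves.
After all merges, the sorted array is [1, 2, 2, 14, 20, 24].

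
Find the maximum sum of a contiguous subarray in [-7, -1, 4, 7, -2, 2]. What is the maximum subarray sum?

Using Kadane's algorithm on [-7, -1, 4, 7, -2, 2]:

Scanning through the array:
Position 1 (value -1): max_ending_here = -1, max_so_far = -1
Position 2 (value 4): max_ending_here = 4, max_so_far = 4
Position 3 (value 7): max_ending_here = 11, max_so_far = 11
Position 4 (value -2): max_ending_here = 9, max_so_far = 11
Position 5 (value 2): max_ending_here = 11, max_so_far = 11

Maximum subarray: [4, 7]
Maximum sum: 11

The maximum subarray is [4, 7] with sum 11. This subarray runs from index 2 to index 3.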